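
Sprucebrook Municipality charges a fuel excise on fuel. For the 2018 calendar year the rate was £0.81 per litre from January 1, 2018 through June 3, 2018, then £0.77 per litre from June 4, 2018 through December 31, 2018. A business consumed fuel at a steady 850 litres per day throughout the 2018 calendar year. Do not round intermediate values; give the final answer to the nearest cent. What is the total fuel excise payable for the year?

£244128.50

January 1 – June 3, 2018: 154 days × 850 litres/day = 130,900 litres at £0.81/litre → £106029.00
June 4 – December 31, 2018: 211 days × 850 litres/day = 179,350 litres at £0.77/litre → £138099.50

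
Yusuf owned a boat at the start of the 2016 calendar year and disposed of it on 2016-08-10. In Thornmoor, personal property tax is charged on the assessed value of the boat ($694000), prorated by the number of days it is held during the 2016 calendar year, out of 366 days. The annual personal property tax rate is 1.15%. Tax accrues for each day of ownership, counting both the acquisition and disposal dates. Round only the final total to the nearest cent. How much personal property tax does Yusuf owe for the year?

$4862.74

Days held (2016-01-01 to 2016-08-10): 223 out of 366
Tax = $694000 × 1.15% × 223/366 = $4862.7404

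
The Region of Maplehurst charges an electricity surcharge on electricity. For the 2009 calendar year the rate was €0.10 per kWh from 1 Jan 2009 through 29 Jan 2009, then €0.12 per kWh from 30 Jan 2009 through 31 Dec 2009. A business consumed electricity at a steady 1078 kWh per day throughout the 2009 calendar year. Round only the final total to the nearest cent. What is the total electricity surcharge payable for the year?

€46,591.16

1 Jan – 29 Jan 2009: 29 days × 1078 kWh/day = 31,262 kWh at €0.10/kWh → €3,126.20
30 Jan – 31 Dec 2009: 336 days × 1078 kWh/day = 362,208 kWh at €0.12/kWh → €43,464.96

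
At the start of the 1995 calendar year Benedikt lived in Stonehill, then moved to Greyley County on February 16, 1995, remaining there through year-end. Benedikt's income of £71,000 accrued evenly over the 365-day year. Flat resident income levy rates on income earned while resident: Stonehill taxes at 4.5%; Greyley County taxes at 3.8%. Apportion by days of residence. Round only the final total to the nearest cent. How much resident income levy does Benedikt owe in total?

Stonehill, January 1 – February 15, 1995: 46 days → £71,000 × 4.5% × 46/365 = £402.6575
Greyley County, February 16 – December 31, 1995: 319 days → £71,000 × 3.8% × 319/365 = £2,357.9781
Total = £2,760.6356

£2,760.64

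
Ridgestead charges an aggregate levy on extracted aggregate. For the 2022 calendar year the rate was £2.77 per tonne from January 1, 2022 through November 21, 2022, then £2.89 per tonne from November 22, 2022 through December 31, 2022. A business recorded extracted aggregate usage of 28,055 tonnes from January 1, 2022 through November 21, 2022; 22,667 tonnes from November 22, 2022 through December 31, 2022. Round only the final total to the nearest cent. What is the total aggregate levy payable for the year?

£143219.98

January 1 – November 21, 2022: 28,055 tonnes at £2.77/tonne → £77712.35
November 22 – December 31, 2022: 22,667 tonnes at £2.89/tonne → £65507.63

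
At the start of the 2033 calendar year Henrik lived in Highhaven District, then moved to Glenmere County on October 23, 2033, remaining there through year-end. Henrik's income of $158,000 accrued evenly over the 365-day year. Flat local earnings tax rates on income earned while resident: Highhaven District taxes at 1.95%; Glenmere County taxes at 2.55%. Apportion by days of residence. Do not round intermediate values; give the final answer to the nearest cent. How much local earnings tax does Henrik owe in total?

Highhaven District, January 1 – October 22, 2033: 295 days → $158,000 × 1.95% × 295/365 = $2,490.1233
Glenmere County, October 23 – December 31, 2033: 70 days → $158,000 × 2.55% × 70/365 = $772.6849
Total = $3,262.8082

$3,262.81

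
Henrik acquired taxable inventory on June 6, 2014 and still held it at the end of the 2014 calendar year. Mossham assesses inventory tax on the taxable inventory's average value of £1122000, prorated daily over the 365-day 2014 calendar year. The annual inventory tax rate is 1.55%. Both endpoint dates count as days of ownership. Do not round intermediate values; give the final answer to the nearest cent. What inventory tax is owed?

Days held (June 6 – December 31, 2014): 209 out of 365
Tax = £1122000 × 1.55% × 209/365 = £9958.1342

£9958.13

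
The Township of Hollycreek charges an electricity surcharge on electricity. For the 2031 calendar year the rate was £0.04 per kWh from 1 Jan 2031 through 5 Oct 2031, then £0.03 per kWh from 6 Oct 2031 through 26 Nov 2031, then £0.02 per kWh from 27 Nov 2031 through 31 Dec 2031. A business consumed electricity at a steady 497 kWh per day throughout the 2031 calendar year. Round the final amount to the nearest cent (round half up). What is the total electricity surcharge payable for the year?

£6,649.86

1 Jan – 5 Oct 2031: 278 days × 497 kWh/day = 138,166 kWh at £0.04/kWh → £5,526.64
6 Oct – 26 Nov 2031: 52 days × 497 kWh/day = 25,844 kWh at £0.03/kWh → £775.32
27 Nov – 31 Dec 2031: 35 days × 497 kWh/day = 17,395 kWh at £0.02/kWh → £347.90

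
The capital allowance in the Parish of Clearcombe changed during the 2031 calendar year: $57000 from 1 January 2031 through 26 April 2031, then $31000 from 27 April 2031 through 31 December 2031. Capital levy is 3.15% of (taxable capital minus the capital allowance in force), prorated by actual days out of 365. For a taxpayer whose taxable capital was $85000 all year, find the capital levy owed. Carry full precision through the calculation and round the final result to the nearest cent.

$1440.72

1 January – 26 April 2031: 116 days, exemption $57000 → ($85000 − $57000) × 3.15% × 116/365 = $280.3068
27 April – 31 December 2031: 249 days, exemption $31000 → ($85000 − $31000) × 3.15% × 249/365 = $1160.4082
Total = $1440.7151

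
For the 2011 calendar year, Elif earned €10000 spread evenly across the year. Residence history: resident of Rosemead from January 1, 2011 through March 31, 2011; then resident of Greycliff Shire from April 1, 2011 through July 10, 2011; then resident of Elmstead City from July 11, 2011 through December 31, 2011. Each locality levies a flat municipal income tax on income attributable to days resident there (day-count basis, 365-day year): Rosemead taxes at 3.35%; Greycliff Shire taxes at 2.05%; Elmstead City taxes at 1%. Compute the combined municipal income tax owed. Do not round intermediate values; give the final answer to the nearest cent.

Rosemead, January 1 – March 31, 2011: 90 days → €10000 × 3.35% × 90/365 = €82.6027
Greycliff Shire, April 1 – July 10, 2011: 101 days → €10000 × 2.05% × 101/365 = €56.7260
Elmstead City, July 11 – December 31, 2011: 174 days → €10000 × 1% × 174/365 = €47.6712
Total = €187.0000

€187.00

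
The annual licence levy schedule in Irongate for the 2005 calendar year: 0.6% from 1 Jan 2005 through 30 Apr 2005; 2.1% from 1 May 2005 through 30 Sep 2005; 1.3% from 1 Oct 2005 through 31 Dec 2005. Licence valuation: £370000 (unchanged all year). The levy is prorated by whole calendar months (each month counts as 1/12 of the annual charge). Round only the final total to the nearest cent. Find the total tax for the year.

1 Jan – 30 Apr 2005: 4 months at 0.6% → £370000 × 0.6% × 4/12 = £740.0000
1 May – 30 Sep 2005: 5 months at 2.1% → £370000 × 2.1% × 5/12 = £3237.5000
1 Oct – 31 Dec 2005: 3 months at 1.3% → £370000 × 1.3% × 3/12 = £1202.5000
Total = £5180.0000

£5180.00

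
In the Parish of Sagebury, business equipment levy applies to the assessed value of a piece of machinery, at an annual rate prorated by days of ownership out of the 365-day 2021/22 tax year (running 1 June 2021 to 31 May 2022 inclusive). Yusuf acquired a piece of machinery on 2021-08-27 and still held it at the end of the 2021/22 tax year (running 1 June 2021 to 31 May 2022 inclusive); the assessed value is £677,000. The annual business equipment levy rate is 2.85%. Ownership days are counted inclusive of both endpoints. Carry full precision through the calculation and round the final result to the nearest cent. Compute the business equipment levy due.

£14,695.54

Days held (2021-08-27 to 2022-05-31): 278 out of 365
Tax = £677,000 × 2.85% × 278/365 = £14,695.5370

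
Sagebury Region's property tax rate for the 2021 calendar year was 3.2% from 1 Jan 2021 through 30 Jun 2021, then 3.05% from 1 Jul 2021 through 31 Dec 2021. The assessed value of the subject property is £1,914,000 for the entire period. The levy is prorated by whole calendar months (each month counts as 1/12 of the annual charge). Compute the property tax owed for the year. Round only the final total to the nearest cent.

1 Jan – 30 Jun 2021: 6 months at 3.2% → £1,914,000 × 3.2% × 6/12 = £30,624.0000
1 Jul – 31 Dec 2021: 6 months at 3.05% → £1,914,000 × 3.05% × 6/12 = £29,188.5000
Total = £59,812.5000

£59,812.50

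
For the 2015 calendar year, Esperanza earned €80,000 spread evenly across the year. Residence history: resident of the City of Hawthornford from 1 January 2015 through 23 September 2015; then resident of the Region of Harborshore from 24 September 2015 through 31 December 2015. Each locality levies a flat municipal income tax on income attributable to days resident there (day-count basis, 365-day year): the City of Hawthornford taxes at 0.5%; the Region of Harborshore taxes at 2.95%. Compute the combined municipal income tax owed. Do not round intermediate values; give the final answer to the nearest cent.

The City of Hawthornford, 1 January – 23 September 2015: 266 days → €80,000 × 0.5% × 266/365 = €291.5068
The Region of Harborshore, 24 September – 31 December 2015: 99 days → €80,000 × 2.95% × 99/365 = €640.1096
Total = €931.6164

€931.62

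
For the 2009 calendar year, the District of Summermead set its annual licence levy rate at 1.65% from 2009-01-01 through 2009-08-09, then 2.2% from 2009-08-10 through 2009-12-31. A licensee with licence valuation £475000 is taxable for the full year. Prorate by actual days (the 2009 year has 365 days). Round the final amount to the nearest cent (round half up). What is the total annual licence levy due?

2009-01-01 to 2009-08-09: 221 days at 1.65% → £475000 × 1.65% × 221/365 = £4745.4452
2009-08-10 to 2009-12-31: 144 days at 2.2% → £475000 × 2.2% × 144/365 = £4122.7397
Total = £8868.1849

£8868.18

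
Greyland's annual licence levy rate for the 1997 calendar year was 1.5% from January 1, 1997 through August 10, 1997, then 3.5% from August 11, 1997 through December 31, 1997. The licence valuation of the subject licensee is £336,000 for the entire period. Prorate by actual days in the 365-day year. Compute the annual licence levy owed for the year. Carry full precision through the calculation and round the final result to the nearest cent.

£7,672.77

January 1 – August 10, 1997: 222 days at 1.5% → £336,000 × 1.5% × 222/365 = £3,065.4247
August 11 – December 31, 1997: 143 days at 3.5% → £336,000 × 3.5% × 143/365 = £4,607.3425
Total = £7,672.7671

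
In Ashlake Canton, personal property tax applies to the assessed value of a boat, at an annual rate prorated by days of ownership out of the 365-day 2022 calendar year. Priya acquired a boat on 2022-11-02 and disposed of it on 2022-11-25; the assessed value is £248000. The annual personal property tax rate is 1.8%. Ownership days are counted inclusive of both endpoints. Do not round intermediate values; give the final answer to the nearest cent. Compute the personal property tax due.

Days held (2022-11-02 to 2022-11-25): 24 out of 365
Tax = £248000 × 1.8% × 24/365 = £293.5233

£293.52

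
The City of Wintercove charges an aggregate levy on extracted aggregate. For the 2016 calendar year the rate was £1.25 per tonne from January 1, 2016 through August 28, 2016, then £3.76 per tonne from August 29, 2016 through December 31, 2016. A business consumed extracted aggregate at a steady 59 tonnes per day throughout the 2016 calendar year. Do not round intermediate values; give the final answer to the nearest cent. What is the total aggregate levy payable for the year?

£45503.75

January 1 – August 28, 2016: 241 days × 59 tonnes/day = 14,219 tonnes at £1.25/tonne → £17773.75
August 29 – December 31, 2016: 125 days × 59 tonnes/day = 7,375 tonnes at £3.76/tonne → £27730.00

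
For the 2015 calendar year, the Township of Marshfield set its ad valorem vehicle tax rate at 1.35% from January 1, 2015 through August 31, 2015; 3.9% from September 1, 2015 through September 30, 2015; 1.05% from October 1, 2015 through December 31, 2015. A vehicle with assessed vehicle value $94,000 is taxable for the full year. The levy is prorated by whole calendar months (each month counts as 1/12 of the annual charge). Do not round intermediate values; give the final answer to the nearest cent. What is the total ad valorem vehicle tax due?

January 1 – August 31, 2015: 8 months at 1.35% → $94,000 × 1.35% × 8/12 = $846.0000
September 1 – September 30, 2015: 1 month at 3.9% → $94,000 × 3.9% × 1/12 = $305.5000
October 1 – December 31, 2015: 3 months at 1.05% → $94,000 × 1.05% × 3/12 = $246.7500
Total = $1,398.2500

$1,398.25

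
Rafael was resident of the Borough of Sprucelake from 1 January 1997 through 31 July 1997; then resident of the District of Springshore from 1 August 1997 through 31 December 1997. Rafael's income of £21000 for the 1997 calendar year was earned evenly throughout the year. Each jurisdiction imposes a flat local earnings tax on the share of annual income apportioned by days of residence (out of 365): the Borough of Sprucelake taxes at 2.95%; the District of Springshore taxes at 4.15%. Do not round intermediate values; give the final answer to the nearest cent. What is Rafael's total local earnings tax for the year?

£725.13

The Borough of Sprucelake, 1 January – 31 July 1997: 212 days → £21000 × 2.95% × 212/365 = £359.8192
The District of Springshore, 1 August – 31 December 1997: 153 days → £21000 × 4.15% × 153/365 = £365.3137
Total = £725.1329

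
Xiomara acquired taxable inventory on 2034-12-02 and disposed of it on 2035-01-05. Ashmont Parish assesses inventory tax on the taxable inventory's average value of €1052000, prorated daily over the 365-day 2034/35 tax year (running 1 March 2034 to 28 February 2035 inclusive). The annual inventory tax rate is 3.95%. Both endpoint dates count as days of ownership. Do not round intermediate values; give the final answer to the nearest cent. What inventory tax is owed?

€3984.63

Days held (2034-12-02 to 2035-01-05): 35 out of 365
Tax = €1052000 × 3.95% × 35/365 = €3984.6301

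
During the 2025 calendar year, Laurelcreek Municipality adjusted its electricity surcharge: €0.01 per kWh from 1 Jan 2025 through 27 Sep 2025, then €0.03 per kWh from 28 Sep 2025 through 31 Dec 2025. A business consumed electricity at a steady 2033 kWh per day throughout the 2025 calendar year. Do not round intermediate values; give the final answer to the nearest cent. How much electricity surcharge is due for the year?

€11,283.15

1 Jan – 27 Sep 2025: 270 days × 2033 kWh/day = 548,910 kWh at €0.01/kWh → €5,489.10
28 Sep – 31 Dec 2025: 95 days × 2033 kWh/day = 193,135 kWh at €0.03/kWh → €5,794.05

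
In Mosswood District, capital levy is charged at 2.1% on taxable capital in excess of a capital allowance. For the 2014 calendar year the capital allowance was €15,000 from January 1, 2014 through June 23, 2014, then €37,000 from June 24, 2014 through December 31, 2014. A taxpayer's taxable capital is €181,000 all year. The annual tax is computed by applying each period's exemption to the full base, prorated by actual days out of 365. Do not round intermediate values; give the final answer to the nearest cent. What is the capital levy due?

January 1 – June 23, 2014: 174 days, exemption €15,000 → (€181,000 − €15,000) × 2.1% × 174/365 = €1,661.8192
June 24 – December 31, 2014: 191 days, exemption €37,000 → (€181,000 − €37,000) × 2.1% × 191/365 = €1,582.4219
Total = €3,244.2411

€3,244.24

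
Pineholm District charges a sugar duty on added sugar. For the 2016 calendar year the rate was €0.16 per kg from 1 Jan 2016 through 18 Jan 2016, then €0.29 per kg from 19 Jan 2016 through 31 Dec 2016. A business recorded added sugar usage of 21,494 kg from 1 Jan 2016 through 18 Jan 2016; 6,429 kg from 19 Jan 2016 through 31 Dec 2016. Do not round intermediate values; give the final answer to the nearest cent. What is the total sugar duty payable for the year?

€5,303.45

1 Jan – 18 Jan 2016: 21,494 kg at €0.16/kg → €3,439.04
19 Jan – 31 Dec 2016: 6,429 kg at €0.29/kg → €1,864.41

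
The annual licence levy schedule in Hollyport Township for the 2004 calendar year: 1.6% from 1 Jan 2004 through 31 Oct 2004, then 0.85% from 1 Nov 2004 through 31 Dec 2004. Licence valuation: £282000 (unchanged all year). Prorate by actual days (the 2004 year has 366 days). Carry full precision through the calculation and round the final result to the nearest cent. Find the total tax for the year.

£4159.50

1 Jan – 31 Oct 2004: 305 days at 1.6% → £282000 × 1.6% × 305/366 = £3760.0000
1 Nov – 31 Dec 2004: 61 days at 0.85% → £282000 × 0.85% × 61/366 = £399.5000
Total = £4159.5000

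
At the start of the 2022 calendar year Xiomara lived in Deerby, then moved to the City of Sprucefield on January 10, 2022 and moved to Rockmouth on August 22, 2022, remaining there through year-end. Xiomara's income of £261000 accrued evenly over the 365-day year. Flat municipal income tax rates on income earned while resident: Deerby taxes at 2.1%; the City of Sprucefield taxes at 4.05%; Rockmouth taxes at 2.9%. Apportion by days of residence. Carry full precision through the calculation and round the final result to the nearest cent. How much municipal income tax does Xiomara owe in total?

£9359.53

Deerby, January 1 – January 9, 2022: 9 days → £261000 × 2.1% × 9/365 = £135.1479
The City of Sprucefield, January 10 – August 21, 2022: 224 days → £261000 × 4.05% × 224/365 = £6487.1014
Rockmouth, August 22 – December 31, 2022: 132 days → £261000 × 2.9% × 132/365 = £2737.2822
Total = £9359.5315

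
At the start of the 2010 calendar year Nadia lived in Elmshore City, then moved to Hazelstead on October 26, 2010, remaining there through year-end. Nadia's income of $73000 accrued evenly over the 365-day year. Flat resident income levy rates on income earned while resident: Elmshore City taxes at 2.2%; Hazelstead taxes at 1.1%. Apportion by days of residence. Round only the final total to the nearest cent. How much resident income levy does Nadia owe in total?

Elmshore City, January 1 – October 25, 2010: 298 days → $73000 × 2.2% × 298/365 = $1311.2000
Hazelstead, October 26 – December 31, 2010: 67 days → $73000 × 1.1% × 67/365 = $147.4000
Total = $1458.6000

$1458.60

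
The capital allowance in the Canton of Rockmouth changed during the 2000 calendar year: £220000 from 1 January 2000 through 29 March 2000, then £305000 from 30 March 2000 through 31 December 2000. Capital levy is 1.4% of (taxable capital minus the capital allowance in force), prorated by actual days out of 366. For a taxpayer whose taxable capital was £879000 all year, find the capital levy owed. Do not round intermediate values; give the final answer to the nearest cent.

£8325.37

1 January – 29 March 2000: 89 days, exemption £220000 → (£879000 − £220000) × 1.4% × 89/366 = £2243.4809
30 March – 31 December 2000: 277 days, exemption £305000 → (£879000 − £305000) × 1.4% × 277/366 = £6081.8907
Total = £8325.3716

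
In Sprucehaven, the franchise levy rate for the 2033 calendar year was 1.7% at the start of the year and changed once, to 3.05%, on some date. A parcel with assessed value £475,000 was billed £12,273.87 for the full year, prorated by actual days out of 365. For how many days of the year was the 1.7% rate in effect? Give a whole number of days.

Let d = days at the first rate; then 365 − d days at the second rate.
£475,000 × [1.7%·d + 3.05%·(365−d)] / 365 = £12,273.87
Solving gives d = 126, so the new rate took effect on 7 May 2033.

126 days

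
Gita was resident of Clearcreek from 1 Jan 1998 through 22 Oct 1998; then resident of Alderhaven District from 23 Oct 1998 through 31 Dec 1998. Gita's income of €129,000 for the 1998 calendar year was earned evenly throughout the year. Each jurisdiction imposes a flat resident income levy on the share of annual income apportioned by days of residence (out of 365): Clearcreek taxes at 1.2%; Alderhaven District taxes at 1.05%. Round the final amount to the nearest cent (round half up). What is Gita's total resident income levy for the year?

Clearcreek, 1 Jan – 22 Oct 1998: 295 days → €129,000 × 1.2% × 295/365 = €1,251.1233
Alderhaven District, 23 Oct – 31 Dec 1998: 70 days → €129,000 × 1.05% × 70/365 = €259.7671
Total = €1,510.8904

€1,510.89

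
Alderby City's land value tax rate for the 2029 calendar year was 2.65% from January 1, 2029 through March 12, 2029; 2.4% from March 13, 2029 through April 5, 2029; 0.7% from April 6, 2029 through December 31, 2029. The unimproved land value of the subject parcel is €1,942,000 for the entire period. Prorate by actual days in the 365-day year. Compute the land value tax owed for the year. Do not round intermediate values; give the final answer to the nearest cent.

January 1 – March 12, 2029: 71 days at 2.65% → €1,942,000 × 2.65% × 71/365 = €10,010.6110
March 13 – April 5, 2029: 24 days at 2.4% → €1,942,000 × 2.4% × 24/365 = €3,064.6356
April 6 – December 31, 2029: 270 days at 0.7% → €1,942,000 × 0.7% × 270/365 = €10,055.8356
Total = €23,131.0822

€23,131.08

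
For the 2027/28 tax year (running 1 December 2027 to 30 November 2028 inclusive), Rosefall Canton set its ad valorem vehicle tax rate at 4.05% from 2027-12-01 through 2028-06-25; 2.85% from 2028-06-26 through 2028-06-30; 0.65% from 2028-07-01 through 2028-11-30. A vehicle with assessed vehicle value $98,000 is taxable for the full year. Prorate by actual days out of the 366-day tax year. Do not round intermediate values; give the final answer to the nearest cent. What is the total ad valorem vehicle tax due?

$2,560.05

2027-12-01 to 2028-06-25: 208 days at 4.05% → $98,000 × 4.05% × 208/366 = $2,255.6066
2028-06-26 to 2028-06-30: 5 days at 2.85% → $98,000 × 2.85% × 5/366 = $38.1557
2028-07-01 to 2028-11-30: 153 days at 0.65% → $98,000 × 0.65% × 153/366 = $266.2869
Total = $2,560.0492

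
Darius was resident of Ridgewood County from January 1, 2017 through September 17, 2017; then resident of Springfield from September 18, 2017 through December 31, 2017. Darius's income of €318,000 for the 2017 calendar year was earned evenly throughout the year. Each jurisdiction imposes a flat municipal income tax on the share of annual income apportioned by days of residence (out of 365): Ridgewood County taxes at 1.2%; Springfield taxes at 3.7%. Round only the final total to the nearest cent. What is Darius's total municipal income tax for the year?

Ridgewood County, January 1 – September 17, 2017: 260 days → €318,000 × 1.2% × 260/365 = €2,718.2466
Springfield, September 18 – December 31, 2017: 105 days → €318,000 × 3.7% × 105/365 = €3,384.7397
Total = €6,102.9863

€6,102.99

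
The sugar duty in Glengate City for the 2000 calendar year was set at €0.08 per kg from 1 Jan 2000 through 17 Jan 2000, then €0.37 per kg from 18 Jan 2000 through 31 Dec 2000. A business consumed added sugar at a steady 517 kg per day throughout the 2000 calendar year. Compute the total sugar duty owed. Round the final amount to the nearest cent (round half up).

1 Jan – 17 Jan 2000: 17 days × 517 kg/day = 8,789 kg at €0.08/kg → €703.12
18 Jan – 31 Dec 2000: 349 days × 517 kg/day = 180,433 kg at €0.37/kg → €66,760.21

€67,463.33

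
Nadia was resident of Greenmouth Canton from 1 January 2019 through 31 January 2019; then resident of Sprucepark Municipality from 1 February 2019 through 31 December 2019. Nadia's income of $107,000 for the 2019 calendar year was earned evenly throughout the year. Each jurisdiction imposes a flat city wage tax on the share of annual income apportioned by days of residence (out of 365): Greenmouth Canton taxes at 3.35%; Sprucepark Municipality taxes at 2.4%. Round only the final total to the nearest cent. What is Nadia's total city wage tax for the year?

Greenmouth Canton, 1 January – 31 January 2019: 31 days → $107,000 × 3.35% × 31/365 = $304.4370
Sprucepark Municipality, 1 February – 31 December 2019: 334 days → $107,000 × 2.4% × 334/365 = $2,349.8959
Total = $2,654.3329

$2,654.33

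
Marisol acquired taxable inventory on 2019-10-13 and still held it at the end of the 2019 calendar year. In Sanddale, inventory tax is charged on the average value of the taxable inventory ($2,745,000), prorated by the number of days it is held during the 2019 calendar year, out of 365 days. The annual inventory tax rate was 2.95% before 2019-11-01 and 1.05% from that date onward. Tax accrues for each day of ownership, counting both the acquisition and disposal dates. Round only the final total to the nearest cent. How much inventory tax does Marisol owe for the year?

$9,032.18

2019-10-13 to 2019-10-31: 19 days at 2.95% → $2,745,000 × 2.95% × 19/365 = $4,215.2671
2019-11-01 to 2019-12-31: 61 days at 1.05% → $2,745,000 × 1.05% × 61/365 = $4,816.9110
Total = $9,032.1781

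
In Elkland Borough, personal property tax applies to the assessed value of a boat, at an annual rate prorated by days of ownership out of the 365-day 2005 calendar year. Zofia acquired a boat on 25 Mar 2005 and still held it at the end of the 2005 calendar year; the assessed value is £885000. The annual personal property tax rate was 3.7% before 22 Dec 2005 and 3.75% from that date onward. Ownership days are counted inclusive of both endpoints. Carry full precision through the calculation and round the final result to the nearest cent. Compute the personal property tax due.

£25311.00

25 Mar – 21 Dec 2005: 272 days at 3.7% → £885000 × 3.7% × 272/365 = £24401.7534
22 Dec – 31 Dec 2005: 10 days at 3.75% → £885000 × 3.75% × 10/365 = £909.2466
Total = £25311.0000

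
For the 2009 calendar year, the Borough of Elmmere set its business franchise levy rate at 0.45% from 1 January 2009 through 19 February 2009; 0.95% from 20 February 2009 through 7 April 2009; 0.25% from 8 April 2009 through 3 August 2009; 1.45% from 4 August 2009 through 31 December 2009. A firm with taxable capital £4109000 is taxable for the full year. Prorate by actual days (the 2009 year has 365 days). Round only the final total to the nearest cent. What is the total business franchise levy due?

1 January – 19 February 2009: 50 days at 0.45% → £4109000 × 0.45% × 50/365 = £2532.9452
20 February – 7 April 2009: 47 days at 0.95% → £4109000 × 0.95% × 47/365 = £5026.4890
8 April – 3 August 2009: 118 days at 0.25% → £4109000 × 0.25% × 118/365 = £3320.9726
4 August – 31 December 2009: 150 days at 1.45% → £4109000 × 1.45% × 150/365 = £24485.1370
Total = £35365.5438

£35365.54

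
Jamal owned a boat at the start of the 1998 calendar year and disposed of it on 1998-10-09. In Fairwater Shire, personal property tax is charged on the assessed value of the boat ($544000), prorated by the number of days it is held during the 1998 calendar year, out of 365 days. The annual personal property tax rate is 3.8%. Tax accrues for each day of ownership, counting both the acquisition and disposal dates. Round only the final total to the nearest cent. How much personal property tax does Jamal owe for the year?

Days held (1998-01-01 to 1998-10-09): 282 out of 365
Tax = $544000 × 3.8% × 282/365 = $15971.2438

$15971.24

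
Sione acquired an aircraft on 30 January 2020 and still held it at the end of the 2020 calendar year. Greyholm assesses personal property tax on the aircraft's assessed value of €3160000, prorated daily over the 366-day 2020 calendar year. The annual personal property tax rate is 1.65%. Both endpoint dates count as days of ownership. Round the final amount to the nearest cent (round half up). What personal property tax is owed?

€48008.69

Days held (30 January – 31 December 2020): 337 out of 366
Tax = €3160000 × 1.65% × 337/366 = €48008.6885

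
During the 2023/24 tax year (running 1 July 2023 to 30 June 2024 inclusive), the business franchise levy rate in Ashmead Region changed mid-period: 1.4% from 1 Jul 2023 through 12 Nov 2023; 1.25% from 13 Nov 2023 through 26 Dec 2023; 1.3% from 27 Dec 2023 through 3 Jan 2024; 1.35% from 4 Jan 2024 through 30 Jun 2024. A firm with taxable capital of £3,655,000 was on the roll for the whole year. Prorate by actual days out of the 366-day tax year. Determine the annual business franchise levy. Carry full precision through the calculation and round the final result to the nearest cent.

£49,537.23

1 Jul – 12 Nov 2023: 135 days at 1.4% → £3,655,000 × 1.4% × 135/366 = £18,874.1803
13 Nov – 26 Dec 2023: 44 days at 1.25% → £3,655,000 × 1.25% × 44/366 = £5,492.4863
27 Dec 2023 – 3 Jan 2024: 8 days at 1.3% → £3,655,000 × 1.3% × 8/366 = £1,038.5792
4 Jan – 30 Jun 2024: 179 days at 1.35% → £3,655,000 × 1.35% × 179/366 = £24,131.9877
Total = £49,537.2336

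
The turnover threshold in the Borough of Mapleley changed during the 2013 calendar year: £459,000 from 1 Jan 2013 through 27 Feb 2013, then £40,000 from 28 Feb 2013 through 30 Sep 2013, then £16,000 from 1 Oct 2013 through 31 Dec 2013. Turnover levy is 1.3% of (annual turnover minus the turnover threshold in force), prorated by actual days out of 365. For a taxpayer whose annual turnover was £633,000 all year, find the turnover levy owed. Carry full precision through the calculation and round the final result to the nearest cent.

£6,922.09

1 Jan – 27 Feb 2013: 58 days, exemption £459,000 → (£633,000 − £459,000) × 1.3% × 58/365 = £359.4411
28 Feb – 30 Sep 2013: 215 days, exemption £40,000 → (£633,000 − £40,000) × 1.3% × 215/365 = £4,540.9178
1 Oct – 31 Dec 2013: 92 days, exemption £16,000 → (£633,000 − £16,000) × 1.3% × 92/365 = £2,021.7315
Total = £6,922.0904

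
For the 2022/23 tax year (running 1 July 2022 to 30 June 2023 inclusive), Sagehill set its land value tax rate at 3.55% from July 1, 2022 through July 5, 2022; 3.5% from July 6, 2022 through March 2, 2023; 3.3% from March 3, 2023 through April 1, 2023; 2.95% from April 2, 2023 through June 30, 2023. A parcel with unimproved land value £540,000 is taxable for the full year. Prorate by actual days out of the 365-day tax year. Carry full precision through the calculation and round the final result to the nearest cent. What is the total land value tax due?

July 1 – July 5, 2022: 5 days at 3.55% → £540,000 × 3.55% × 5/365 = £262.6027
July 6, 2022 – March 2, 2023: 240 days at 3.5% → £540,000 × 3.5% × 240/365 = £12,427.3973
March 3 – April 1, 2023: 30 days at 3.3% → £540,000 × 3.3% × 30/365 = £1,464.6575
April 2 – June 30, 2023: 90 days at 2.95% → £540,000 × 2.95% × 90/365 = £3,927.9452
Total = £18,082.6027

£18,082.60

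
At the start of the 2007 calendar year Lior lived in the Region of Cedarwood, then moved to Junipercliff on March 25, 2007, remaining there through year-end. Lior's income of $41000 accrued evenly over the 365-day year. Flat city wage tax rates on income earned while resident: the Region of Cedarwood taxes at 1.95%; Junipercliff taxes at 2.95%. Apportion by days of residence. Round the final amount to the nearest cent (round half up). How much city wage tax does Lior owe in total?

The Region of Cedarwood, January 1 – March 24, 2007: 83 days → $41000 × 1.95% × 83/365 = $181.8041
Junipercliff, March 25 – December 31, 2007: 282 days → $41000 × 2.95% × 282/365 = $934.4630
Total = $1116.2671

$1116.27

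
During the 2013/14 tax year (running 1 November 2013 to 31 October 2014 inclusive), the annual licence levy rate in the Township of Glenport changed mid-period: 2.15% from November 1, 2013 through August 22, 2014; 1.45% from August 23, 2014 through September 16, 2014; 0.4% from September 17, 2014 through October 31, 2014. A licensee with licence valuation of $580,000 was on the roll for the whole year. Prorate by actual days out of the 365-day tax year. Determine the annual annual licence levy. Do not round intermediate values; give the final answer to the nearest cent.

$10,940.55

November 1, 2013 – August 22, 2014: 295 days at 2.15% → $580,000 × 2.15% × 295/365 = $10,078.4932
August 23 – September 16, 2014: 25 days at 1.45% → $580,000 × 1.45% × 25/365 = $576.0274
September 17 – October 31, 2014: 45 days at 0.4% → $580,000 × 0.4% × 45/365 = $286.0274
Total = $10,940.5479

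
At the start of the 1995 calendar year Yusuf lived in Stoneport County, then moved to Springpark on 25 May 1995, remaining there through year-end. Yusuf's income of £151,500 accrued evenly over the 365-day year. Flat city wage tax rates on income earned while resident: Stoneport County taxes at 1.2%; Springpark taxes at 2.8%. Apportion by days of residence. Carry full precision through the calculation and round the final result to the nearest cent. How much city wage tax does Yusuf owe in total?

£3,285.68

Stoneport County, 1 Jan – 24 May 1995: 144 days → £151,500 × 1.2% × 144/365 = £717.2384
Springpark, 25 May – 31 Dec 1995: 221 days → £151,500 × 2.8% × 221/365 = £2,568.4438
Total = £3,285.6822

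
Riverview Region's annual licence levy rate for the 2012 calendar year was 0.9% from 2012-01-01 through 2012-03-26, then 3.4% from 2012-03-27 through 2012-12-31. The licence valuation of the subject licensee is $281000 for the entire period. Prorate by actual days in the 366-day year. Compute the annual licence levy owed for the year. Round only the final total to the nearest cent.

2012-01-01 to 2012-03-26: 86 days at 0.9% → $281000 × 0.9% × 86/366 = $594.2459
2012-03-27 to 2012-12-31: 280 days at 3.4% → $281000 × 3.4% × 280/366 = $7309.0710
Total = $7903.3169

$7903.32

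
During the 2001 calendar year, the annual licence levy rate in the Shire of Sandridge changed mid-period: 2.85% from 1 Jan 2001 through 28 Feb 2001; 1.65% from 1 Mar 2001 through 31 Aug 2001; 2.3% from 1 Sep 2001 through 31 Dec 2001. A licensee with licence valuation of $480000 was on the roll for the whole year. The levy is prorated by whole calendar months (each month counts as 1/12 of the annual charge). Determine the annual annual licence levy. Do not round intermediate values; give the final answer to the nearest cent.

1 Jan – 28 Feb 2001: 2 months at 2.85% → $480000 × 2.85% × 2/12 = $2280.0000
1 Mar – 31 Aug 2001: 6 months at 1.65% → $480000 × 1.65% × 6/12 = $3960.0000
1 Sep – 31 Dec 2001: 4 months at 2.3% → $480000 × 2.3% × 4/12 = $3680.0000
Total = $9920.0000

$9920.00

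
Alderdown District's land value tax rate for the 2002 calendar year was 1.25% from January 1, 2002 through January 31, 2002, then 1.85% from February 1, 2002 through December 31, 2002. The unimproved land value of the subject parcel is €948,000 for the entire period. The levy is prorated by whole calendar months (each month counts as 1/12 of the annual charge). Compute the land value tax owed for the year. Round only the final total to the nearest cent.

€17,064.00

January 1 – January 31, 2002: 1 month at 1.25% → €948,000 × 1.25% × 1/12 = €987.5000
February 1 – December 31, 2002: 11 months at 1.85% → €948,000 × 1.85% × 11/12 = €16,076.5000
Total = €17,064.0000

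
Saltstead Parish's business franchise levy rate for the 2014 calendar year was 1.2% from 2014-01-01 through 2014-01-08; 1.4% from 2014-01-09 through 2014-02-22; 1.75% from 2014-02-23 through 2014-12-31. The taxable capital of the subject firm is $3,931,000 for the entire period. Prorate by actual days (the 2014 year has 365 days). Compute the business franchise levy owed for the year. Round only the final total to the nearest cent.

2014-01-01 to 2014-01-08: 8 days at 1.2% → $3,931,000 × 1.2% × 8/365 = $1,033.9068
2014-01-09 to 2014-02-22: 45 days at 1.4% → $3,931,000 × 1.4% × 45/365 = $6,785.0137
2014-02-23 to 2014-12-31: 312 days at 1.75% → $3,931,000 × 1.75% × 312/365 = $58,803.4521
Total = $66,622.3726

$66,622.37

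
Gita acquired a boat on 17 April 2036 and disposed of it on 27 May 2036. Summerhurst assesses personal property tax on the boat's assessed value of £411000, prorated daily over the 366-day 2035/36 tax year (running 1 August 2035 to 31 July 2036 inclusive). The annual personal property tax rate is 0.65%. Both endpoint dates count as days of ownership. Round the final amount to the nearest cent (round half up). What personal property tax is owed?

Days held (17 April – 27 May 2036): 41 out of 366
Tax = £411000 × 0.65% × 41/366 = £299.2664

£299.27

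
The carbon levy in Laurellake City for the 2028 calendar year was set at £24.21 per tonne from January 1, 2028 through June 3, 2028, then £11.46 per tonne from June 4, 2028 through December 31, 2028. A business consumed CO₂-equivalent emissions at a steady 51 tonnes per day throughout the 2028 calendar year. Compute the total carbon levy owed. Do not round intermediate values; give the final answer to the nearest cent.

January 1 – June 3, 2028: 155 days × 51 tonnes/day = 7,905 tonnes at £24.21/tonne → £191,380.05
June 4 – December 31, 2028: 211 days × 51 tonnes/day = 10,761 tonnes at £11.46/tonne → £123,321.06

£314,701.11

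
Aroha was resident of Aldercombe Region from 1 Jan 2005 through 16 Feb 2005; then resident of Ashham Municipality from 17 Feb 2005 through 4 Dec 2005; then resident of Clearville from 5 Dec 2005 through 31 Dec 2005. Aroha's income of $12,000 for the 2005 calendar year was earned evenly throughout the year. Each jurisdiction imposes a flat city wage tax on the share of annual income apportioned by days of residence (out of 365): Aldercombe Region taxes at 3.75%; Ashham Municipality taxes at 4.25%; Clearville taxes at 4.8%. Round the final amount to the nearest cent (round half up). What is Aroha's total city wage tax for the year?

$507.16

Aldercombe Region, 1 Jan – 16 Feb 2005: 47 days → $12,000 × 3.75% × 47/365 = $57.9452
Ashham Municipality, 17 Feb – 4 Dec 2005: 291 days → $12,000 × 4.25% × 291/365 = $406.6027
Clearville, 5 Dec – 31 Dec 2005: 27 days → $12,000 × 4.8% × 27/365 = $42.6082
Total = $507.1562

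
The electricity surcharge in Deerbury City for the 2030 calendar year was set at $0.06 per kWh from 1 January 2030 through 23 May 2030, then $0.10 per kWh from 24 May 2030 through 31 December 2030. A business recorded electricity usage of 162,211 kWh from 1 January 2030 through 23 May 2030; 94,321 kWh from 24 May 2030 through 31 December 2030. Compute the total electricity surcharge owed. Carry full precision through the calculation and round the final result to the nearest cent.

$19,164.76

1 January – 23 May 2030: 162,211 kWh at $0.06/kWh → $9,732.66
24 May – 31 December 2030: 94,321 kWh at $0.10/kWh → $9,432.10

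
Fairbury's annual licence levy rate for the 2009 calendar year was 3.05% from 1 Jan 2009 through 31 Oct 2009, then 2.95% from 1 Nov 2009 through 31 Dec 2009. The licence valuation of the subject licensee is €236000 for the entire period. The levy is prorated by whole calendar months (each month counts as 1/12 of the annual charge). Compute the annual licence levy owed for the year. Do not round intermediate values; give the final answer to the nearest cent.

1 Jan – 31 Oct 2009: 10 months at 3.05% → €236000 × 3.05% × 10/12 = €5998.3333
1 Nov – 31 Dec 2009: 2 months at 2.95% → €236000 × 2.95% × 2/12 = €1160.3333
Total = €7158.6667

€7158.67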